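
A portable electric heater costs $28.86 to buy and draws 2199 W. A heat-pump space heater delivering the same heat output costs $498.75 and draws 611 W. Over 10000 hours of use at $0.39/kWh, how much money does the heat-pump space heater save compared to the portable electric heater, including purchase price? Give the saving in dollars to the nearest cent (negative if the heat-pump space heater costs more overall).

$5723.31

portable electric heater: $28.86 + (2199/1000) kW × 10000 h × $0.39 = $28.86 + $8576.1 = $8604.96
heat-pump space heater: $498.75 + (611/1000) kW × 10000 h × $0.39 = $498.75 + $2382.9 = $2881.65
Saving = $8604.96 − $2881.65 = $5723.31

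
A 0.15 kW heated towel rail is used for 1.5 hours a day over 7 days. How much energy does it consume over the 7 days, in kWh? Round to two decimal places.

Runtime = 1.5 h/day × 7 days = 10.5 h
Energy = 0.15 kW × 10.5 h = 1.575 kWh ≈ 1.58 kWh

1.58 kWh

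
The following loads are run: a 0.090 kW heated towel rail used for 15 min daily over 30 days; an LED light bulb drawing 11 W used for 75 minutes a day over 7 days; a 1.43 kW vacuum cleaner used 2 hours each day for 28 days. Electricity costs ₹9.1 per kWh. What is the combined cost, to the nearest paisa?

₹735.75

heated towel rail: Runtime = 15 min × 30 = 450 min = 7.5 h
heated towel rail: 0.09 kW × 7.5 h = 0.675 kWh
LED light bulb: Runtime = 75 min × 7 = 525 min = 8.75 h
LED light bulb: 0.011 kW × 8.75 h = 0.09625 kWh
vacuum cleaner: Runtime = 2 h/day × 28 days = 56 h
vacuum cleaner: 1.43 kW × 56 h = 80.08 kWh
Total energy = 80.85125 kWh
Cost = 80.85125 × ₹9.1 = ₹735.75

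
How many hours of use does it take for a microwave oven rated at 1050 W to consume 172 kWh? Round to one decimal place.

163.8 h

Hours = 172 kWh ÷ 1.05 kW = 163.8 h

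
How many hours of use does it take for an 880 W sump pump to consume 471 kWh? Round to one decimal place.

Hours = 471 kWh ÷ 0.88 kW = 535.2 h

535.2 h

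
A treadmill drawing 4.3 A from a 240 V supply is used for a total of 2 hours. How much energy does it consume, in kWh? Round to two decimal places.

Power = 4.3 A × 240 V = 1032 W = 1.032 kW
Energy = 1.032 kW × 2 h = 2.064 kWh ≈ 2.06 kWh

2.06 kWh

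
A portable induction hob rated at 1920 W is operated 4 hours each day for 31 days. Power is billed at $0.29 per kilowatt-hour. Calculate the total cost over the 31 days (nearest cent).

Runtime = 4 h/day × 31 days = 124 h
Energy = 1.92 kW × 124 h = 238.08 kWh
Cost = 238.08 kWh × $0.29/kWh = $69.04

$69.04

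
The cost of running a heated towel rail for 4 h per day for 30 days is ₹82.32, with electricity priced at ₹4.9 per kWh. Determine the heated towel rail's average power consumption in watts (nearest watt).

Energy = ₹82.32 ÷ ₹4.9/kWh = 16.8 kWh
Runtime = 4 h/day × 30 days = 120 h
Power = 16.8 kWh ÷ 120 h = 0.14 kW = 140 W

140 W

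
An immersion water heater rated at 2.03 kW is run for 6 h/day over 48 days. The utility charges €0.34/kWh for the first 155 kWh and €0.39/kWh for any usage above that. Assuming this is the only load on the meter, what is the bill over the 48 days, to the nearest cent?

Runtime = 6 h/day × 48 days = 288 h
Energy = 2.03 kW × 288 h = 584.64 kWh
Tier 1 (0–155 kWh): 155 × €0.34 = €52.7
Above 155 kWh: 429.64 × €0.39 = €167.5596
Bill = €220.26

€220.26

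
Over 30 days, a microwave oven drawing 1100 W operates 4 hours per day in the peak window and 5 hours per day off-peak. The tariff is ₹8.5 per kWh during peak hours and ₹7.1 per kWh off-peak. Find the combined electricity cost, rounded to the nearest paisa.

Peak energy = 1.1 kW × 4 h × 30 = 132 kWh
Off-peak energy = 1.1 kW × 5 h × 30 = 165 kWh
Cost = 132 × ₹8.5 + 165 × ₹7.1 = ₹1122 + ₹1171.5 = ₹2293.50

₹2293.50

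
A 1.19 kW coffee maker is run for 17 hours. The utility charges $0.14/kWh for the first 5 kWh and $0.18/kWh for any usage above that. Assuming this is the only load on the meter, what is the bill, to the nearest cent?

$3.44

Energy = 1.19 kW × 17 h = 20.23 kWh
Tier 1 (0–5 kWh): 5 × $0.14 = $0.7
Above 5 kWh: 15.23 × $0.18 = $2.7414
Bill = $3.44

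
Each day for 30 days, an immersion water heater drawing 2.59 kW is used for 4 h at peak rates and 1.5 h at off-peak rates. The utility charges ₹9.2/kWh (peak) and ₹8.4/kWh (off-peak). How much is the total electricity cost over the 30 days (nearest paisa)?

₹3838.38

Peak energy = 2.59 kW × 4 h × 30 = 310.8 kWh
Off-peak energy = 2.59 kW × 1.5 h × 30 = 116.55 kWh
Cost = 310.8 × ₹9.2 + 116.55 × ₹8.4 = ₹2859.36 + ₹979.02 = ₹3838.38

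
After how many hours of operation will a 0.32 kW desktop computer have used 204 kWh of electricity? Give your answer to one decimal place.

637.5 h

Hours = 204 kWh ÷ 0.32 kW = 637.5 h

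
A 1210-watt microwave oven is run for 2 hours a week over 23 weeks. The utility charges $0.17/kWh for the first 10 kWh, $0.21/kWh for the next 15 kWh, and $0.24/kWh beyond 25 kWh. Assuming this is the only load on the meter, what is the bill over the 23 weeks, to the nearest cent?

$12.21

Runtime = 2 h/week × 23 weeks = 46 h
Energy = 1.21 kW × 46 h = 55.66 kWh
Tier 1 (0–10 kWh): 10 × $0.17 = $1.7
Tier 2 (10–25 kWh): 15 × $0.21 = $3.15
Above 25 kWh: 30.66 × $0.24 = $7.3584
Bill = $12.21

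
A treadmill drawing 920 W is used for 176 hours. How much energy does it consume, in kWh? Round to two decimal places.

Energy = 0.92 kW × 176 h = 161.92 kWh

161.92 kWh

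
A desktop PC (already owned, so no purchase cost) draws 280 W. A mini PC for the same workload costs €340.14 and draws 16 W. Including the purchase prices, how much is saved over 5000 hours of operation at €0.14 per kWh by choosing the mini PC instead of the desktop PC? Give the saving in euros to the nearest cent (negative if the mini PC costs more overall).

-€155.34

desktop PC: €0.00 + (280/1000) kW × 5000 h × €0.14 = €0.00 + €196 = €196
mini PC: €340.14 + (16/1000) kW × 5000 h × €0.14 = €340.14 + €11.2 = €351.34
Saving = €196 − €351.34 = −€155.34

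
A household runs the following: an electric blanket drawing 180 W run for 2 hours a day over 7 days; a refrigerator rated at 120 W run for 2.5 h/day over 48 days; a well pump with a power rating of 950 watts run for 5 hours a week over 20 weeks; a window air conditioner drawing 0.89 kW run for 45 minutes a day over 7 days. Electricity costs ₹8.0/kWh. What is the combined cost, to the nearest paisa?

₹932.74

electric blanket: Runtime = 2 h/day × 7 days = 14 h
electric blanket: 0.18 kW × 14 h = 2.52 kWh
refrigerator: Runtime = 2.5 h/day × 48 days = 120 h
refrigerator: 0.12 kW × 120 h = 14.4 kWh
well pump: Runtime = 5 h/week × 20 weeks = 100 h
well pump: 0.95 kW × 100 h = 95 kWh
window air conditioner: Runtime = 45 min × 7 = 315 min = 5.25 h
window air conditioner: 0.89 kW × 5.25 h = 4.6725 kWh
Total energy = 116.5925 kWh
Cost = 116.5925 × ₹8.0 = ₹932.74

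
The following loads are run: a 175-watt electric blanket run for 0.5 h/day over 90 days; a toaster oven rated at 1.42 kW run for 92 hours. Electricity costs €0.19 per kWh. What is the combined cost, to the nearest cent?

€26.32

electric blanket: Runtime = 0.5 h/day × 90 days = 45 h
electric blanket: 0.175 kW × 45 h = 7.875 kWh
toaster oven: 1.42 kW × 92 h = 130.64 kWh
Total energy = 138.515 kWh
Cost = 138.515 × €0.19 = €26.32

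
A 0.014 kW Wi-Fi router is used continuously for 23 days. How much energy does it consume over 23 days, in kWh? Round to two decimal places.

Runtime = 24 h × 23 = 552 h
Energy = 0.014 kW × 552 h = 7.728 kWh ≈ 7.73 kWh

7.73 kWh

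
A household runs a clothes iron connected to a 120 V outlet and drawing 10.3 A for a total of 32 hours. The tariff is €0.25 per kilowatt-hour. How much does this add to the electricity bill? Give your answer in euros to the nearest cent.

Power = 10.3 A × 120 V = 1236 W = 1.236 kW
Energy = 1.236 kW × 32 h = 39.552 kWh
Cost = 39.552 kWh × €0.25/kWh = €9.89

€9.89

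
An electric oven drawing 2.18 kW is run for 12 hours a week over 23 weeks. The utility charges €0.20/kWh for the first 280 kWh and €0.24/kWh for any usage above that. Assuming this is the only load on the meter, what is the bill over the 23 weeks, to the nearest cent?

€133.20

Runtime = 12 h/week × 23 weeks = 276 h
Energy = 2.18 kW × 276 h = 601.68 kWh
Tier 1 (0–280 kWh): 280 × €0.20 = €56
Above 280 kWh: 321.68 × €0.24 = €77.2032
Bill = €133.20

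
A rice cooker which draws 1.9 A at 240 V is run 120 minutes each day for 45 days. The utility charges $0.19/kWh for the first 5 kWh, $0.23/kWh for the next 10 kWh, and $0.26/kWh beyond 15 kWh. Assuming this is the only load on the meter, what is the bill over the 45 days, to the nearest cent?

Power = 1.9 A × 240 V = 456 W = 0.456 kW
Runtime = 120 min × 45 = 5400 min = 90 h
Energy = 0.456 kW × 90 h = 41.04 kWh
Tier 1 (0–5 kWh): 5 × $0.19 = $0.95
Tier 2 (5–15 kWh): 10 × $0.23 = $2.3
Above 15 kWh: 26.04 × $0.26 = $6.7704
Bill = $10.02

$10.02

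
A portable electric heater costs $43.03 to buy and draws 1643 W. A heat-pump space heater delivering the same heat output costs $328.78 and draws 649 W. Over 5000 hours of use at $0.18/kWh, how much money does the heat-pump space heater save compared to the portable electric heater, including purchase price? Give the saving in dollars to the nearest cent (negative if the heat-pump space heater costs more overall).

$608.85

portable electric heater: $43.03 + (1643/1000) kW × 5000 h × $0.18 = $43.03 + $1478.7 = $1521.73
heat-pump space heater: $328.78 + (649/1000) kW × 5000 h × $0.18 = $328.78 + $584.1 = $912.88
Saving = $1521.73 − $912.88 = $608.85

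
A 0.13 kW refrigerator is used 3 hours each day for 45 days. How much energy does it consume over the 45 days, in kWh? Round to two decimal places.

Runtime = 3 h/day × 45 days = 135 h
Energy = 0.13 kW × 135 h = 17.55 kWh

17.55 kWh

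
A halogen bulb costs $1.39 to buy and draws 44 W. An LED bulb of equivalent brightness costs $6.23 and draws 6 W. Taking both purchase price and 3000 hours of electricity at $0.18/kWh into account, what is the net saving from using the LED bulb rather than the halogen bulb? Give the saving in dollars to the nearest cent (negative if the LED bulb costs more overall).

$15.68

halogen bulb: $1.39 + (44/1000) kW × 3000 h × $0.18 = $1.39 + $23.76 = $25.15
LED bulb: $6.23 + (6/1000) kW × 3000 h × $0.18 = $6.23 + $3.24 = $9.47
Saving = $25.15 − $9.47 = $15.68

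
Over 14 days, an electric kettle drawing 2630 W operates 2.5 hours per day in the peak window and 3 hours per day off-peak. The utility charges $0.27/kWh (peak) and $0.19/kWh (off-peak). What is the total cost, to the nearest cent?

Peak energy = 2.63 kW × 2.5 h × 14 = 92.05 kWh
Off-peak energy = 2.63 kW × 3 h × 14 = 110.46 kWh
Cost = 92.05 × $0.27 + 110.46 × $0.19 = $24.8535 + $20.9874 = $45.84

$45.84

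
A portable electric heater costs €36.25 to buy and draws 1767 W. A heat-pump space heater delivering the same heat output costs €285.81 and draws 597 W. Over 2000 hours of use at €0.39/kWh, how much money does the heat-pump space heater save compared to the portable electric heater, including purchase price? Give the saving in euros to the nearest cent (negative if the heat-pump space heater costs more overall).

€663.04

portable electric heater: €36.25 + (1767/1000) kW × 2000 h × €0.39 = €36.25 + €1378.26 = €1414.51
heat-pump space heater: €285.81 + (597/1000) kW × 2000 h × €0.39 = €285.81 + €465.66 = €751.47
Saving = €1414.51 − €751.47 = €663.04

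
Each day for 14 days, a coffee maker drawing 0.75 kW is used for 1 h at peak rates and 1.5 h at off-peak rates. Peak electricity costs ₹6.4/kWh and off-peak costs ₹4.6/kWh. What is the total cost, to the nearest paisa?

Peak energy = 0.75 kW × 1 h × 14 = 10.5 kWh
Off-peak energy = 0.75 kW × 1.5 h × 14 = 15.75 kWh
Cost = 10.5 × ₹6.4 + 15.75 × ₹4.6 = ₹67.2 + ₹72.45 = ₹139.65

₹139.65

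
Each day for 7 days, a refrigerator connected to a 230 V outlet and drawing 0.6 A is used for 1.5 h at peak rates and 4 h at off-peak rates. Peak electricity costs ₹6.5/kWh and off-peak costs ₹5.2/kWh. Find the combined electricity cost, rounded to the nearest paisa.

Power = 0.6 A × 230 V = 138 W = 0.138 kW
Peak energy = 0.138 kW × 1.5 h × 7 = 1.449 kWh
Off-peak energy = 0.138 kW × 4 h × 7 = 3.864 kWh
Cost = 1.449 × ₹6.5 + 3.864 × ₹5.2 = ₹9.4185 + ₹20.0928 = ₹29.51

₹29.51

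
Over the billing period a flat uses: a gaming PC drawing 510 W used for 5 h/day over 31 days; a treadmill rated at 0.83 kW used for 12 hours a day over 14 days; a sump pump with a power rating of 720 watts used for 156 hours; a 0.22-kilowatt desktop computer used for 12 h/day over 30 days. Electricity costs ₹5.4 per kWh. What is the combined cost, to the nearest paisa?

gaming PC: Runtime = 5 h/day × 31 days = 155 h
gaming PC: 0.51 kW × 155 h = 79.05 kWh
treadmill: Runtime = 12 h/day × 14 days = 168 h
treadmill: 0.83 kW × 168 h = 139.44 kWh
sump pump: 0.72 kW × 156 h = 112.32 kWh
desktop computer: Runtime = 12 h/day × 30 days = 360 h
desktop computer: 0.22 kW × 360 h = 79.2 kWh
Total energy = 410.01 kWh
Cost = 410.01 × ₹5.4 = ₹2214.05

₹2214.05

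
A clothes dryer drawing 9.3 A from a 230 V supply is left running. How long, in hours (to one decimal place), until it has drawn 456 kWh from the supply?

Power = 9.3 A × 230 V = 2139 W = 2.139 kW
Hours = 456 kWh ÷ 2.139 kW = 213.2 h

213.2 h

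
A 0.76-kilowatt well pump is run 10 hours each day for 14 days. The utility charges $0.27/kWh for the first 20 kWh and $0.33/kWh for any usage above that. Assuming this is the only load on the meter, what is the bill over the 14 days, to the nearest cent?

$33.91

Runtime = 10 h/day × 14 days = 140 h
Energy = 0.76 kW × 140 h = 106.4 kWh
Tier 1 (0–20 kWh): 20 × $0.27 = $5.4
Above 20 kWh: 86.4 × $0.33 = $28.512
Bill = $33.91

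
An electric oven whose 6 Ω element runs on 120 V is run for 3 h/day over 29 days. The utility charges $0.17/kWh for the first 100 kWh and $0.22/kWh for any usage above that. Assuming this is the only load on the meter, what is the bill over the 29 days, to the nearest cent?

$40.94

Power = V²/R = 120²/6 = 2400 W = 2.4 kW
Runtime = 3 h/day × 29 days = 87 h
Energy = 2.4 kW × 87 h = 208.8 kWh
Tier 1 (0–100 kWh): 100 × $0.17 = $17
Above 100 kWh: 108.8 × $0.22 = $23.936
Bill = $40.94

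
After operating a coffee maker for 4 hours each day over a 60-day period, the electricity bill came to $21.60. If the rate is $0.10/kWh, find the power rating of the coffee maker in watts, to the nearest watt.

900 W

Energy = $21.60 ÷ $0.10/kWh = 216 kWh
Runtime = 4 h/day × 60 days = 240 h
Power = 216 kWh ÷ 240 h = 0.9 kW = 900 W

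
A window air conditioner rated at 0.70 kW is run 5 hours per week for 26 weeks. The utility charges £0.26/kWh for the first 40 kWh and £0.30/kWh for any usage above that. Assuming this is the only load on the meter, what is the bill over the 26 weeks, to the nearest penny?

Runtime = 5 h/week × 26 weeks = 130 h
Energy = 0.7 kW × 130 h = 91 kWh
Tier 1 (0–40 kWh): 40 × £0.26 = £10.4
Above 40 kWh: 51 × £0.30 = £15.3
Bill = £25.70

£25.70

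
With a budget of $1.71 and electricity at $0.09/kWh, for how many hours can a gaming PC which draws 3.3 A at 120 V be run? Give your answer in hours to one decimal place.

Power = 3.3 A × 120 V = 396 W = 0.396 kW
Energy available = $1.71 ÷ $0.09/kWh = 19 kWh
Hours = 19 kWh ÷ 0.396 kW = 48.0 h

48.0 h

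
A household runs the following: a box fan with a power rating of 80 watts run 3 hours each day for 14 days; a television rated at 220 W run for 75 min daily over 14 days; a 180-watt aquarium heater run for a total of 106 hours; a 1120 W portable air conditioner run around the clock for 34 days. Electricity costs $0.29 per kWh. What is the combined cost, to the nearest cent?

$272.66

box fan: Runtime = 3 h/day × 14 days = 42 h
box fan: 0.08 kW × 42 h = 3.36 kWh
television: Runtime = 75 min × 14 = 1050 min = 17.5 h
television: 0.22 kW × 17.5 h = 3.85 kWh
aquarium heater: 0.18 kW × 106 h = 19.08 kWh
portable air conditioner: Runtime = 24 h × 34 = 816 h
portable air conditioner: 1.12 kW × 816 h = 913.92 kWh
Total energy = 940.21 kWh
Cost = 940.21 × $0.29 = $272.66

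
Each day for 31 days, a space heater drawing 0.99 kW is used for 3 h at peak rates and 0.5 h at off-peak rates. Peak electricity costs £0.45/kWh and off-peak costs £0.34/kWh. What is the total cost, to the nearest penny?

Peak energy = 0.99 kW × 3 h × 31 = 92.07 kWh
Off-peak energy = 0.99 kW × 0.5 h × 31 = 15.345 kWh
Cost = 92.07 × £0.45 + 15.345 × £0.34 = £41.4315 + £5.2173 = £46.65

£46.65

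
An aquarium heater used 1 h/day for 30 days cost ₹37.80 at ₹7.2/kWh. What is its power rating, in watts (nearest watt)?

Energy = ₹37.80 ÷ ₹7.2/kWh = 5.25 kWh
Runtime = 1 h/day × 30 days = 30 h
Power = 5.25 kWh ÷ 30 h = 0.175 kW = 175 W

175 W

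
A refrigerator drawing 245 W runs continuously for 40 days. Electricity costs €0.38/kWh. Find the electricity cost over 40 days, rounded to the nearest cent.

€89.38

Runtime = 24 h × 40 = 960 h
Energy = 0.245 kW × 960 h = 235.2 kWh
Cost = 235.2 kWh × €0.38/kWh = €89.38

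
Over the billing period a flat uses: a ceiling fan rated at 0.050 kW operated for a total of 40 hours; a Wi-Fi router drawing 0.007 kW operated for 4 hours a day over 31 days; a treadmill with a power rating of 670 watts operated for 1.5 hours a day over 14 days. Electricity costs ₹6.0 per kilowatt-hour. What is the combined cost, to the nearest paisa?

ceiling fan: 0.05 kW × 40 h = 2 kWh
Wi-Fi router: Runtime = 4 h/day × 31 days = 124 h
Wi-Fi router: 0.007 kW × 124 h = 0.868 kWh
treadmill: Runtime = 1.5 h/day × 14 days = 21 h
treadmill: 0.67 kW × 21 h = 14.07 kWh
Total energy = 16.938 kWh
Cost = 16.938 × ₹6.0 = ₹101.63

₹101.63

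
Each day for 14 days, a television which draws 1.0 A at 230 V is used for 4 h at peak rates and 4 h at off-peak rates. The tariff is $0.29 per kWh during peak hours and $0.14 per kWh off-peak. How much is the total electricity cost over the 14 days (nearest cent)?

Power = 1.0 A × 230 V = 230 W = 0.23 kW
Peak energy = 0.23 kW × 4 h × 14 = 12.88 kWh
Off-peak energy = 0.23 kW × 4 h × 14 = 12.88 kWh
Cost = 12.88 × $0.29 + 12.88 × $0.14 = $3.7352 + $1.8032 = $5.54

$5.54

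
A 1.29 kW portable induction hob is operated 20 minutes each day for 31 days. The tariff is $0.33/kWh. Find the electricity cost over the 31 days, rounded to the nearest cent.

Runtime = 20 min × 31 = 620 min = 10.333333… h
Energy = 1.29 kW × 10.333333… h = 13.33 kWh
Cost = 13.33 kWh × $0.33/kWh = $4.40

$4.40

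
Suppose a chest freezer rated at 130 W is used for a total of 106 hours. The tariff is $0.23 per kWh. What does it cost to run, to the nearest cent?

$3.17

Energy = 0.13 kW × 106 h = 13.78 kWh
Cost = 13.78 kWh × $0.23/kWh = $3.17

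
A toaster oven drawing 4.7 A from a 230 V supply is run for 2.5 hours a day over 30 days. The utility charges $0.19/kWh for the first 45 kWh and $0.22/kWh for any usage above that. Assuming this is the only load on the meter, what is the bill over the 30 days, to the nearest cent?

Power = 4.7 A × 230 V = 1081 W = 1.081 kW
Runtime = 2.5 h/day × 30 days = 75 h
Energy = 1.081 kW × 75 h = 81.075 kWh
Tier 1 (0–45 kWh): 45 × $0.19 = $8.55
Above 45 kWh: 36.075 × $0.22 = $7.9365
Bill = $16.49

$16.49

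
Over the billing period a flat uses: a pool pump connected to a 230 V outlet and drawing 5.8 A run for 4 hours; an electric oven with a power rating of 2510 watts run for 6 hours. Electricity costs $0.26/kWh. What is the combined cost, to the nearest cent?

pool pump: Power = 5.8 A × 230 V = 1334 W = 1.334 kW
pool pump: 1.334 kW × 4 h = 5.336 kWh
electric oven: 2.51 kW × 6 h = 15.06 kWh
Total energy = 20.396 kWh
Cost = 20.396 × $0.26 = $5.30

$5.30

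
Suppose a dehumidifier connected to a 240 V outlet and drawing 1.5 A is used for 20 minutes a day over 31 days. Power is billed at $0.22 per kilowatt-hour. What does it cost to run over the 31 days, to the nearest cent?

Power = 1.5 A × 240 V = 360 W = 0.36 kW
Runtime = 20 min × 31 = 620 min = 10.333333… h
Energy = 0.36 kW × 10.333333… h = 3.72 kWh
Cost = 3.72 kWh × $0.22/kWh = $0.82

$0.82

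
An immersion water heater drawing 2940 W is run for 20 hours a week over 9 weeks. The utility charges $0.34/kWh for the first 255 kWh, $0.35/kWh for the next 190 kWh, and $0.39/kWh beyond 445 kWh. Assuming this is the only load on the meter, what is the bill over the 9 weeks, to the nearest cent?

Runtime = 20 h/week × 9 weeks = 180 h
Energy = 2.94 kW × 180 h = 529.2 kWh
Tier 1 (0–255 kWh): 255 × $0.34 = $86.7
Tier 2 (255–445 kWh): 190 × $0.35 = $66.5
Above 445 kWh: 84.2 × $0.39 = $32.838
Bill = $186.04

$186.04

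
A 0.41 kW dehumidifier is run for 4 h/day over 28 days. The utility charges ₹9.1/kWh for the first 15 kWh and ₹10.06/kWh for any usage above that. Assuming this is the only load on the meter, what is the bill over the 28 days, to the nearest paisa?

Runtime = 4 h/day × 28 days = 112 h
Energy = 0.41 kW × 112 h = 45.92 kWh
Tier 1 (0–15 kWh): 15 × ₹9.1 = ₹136.5
Above 15 kWh: 30.92 × ₹10.06 = ₹311.0552
Bill = ₹447.56

₹447.56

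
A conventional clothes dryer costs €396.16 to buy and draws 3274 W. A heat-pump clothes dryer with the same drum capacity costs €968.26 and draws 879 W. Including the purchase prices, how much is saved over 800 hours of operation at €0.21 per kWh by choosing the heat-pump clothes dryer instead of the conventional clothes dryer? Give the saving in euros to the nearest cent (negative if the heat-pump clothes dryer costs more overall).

-€169.74

conventional clothes dryer: €396.16 + (3274/1000) kW × 800 h × €0.21 = €396.16 + €550.032 = €946.192
heat-pump clothes dryer: €968.26 + (879/1000) kW × 800 h × €0.21 = €968.26 + €147.672 = €1115.932
Saving = €946.192 − €1115.932 = −€169.74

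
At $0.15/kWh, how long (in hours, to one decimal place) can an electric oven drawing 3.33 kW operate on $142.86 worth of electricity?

286.0 h

Energy available = $142.86 ÷ $0.15/kWh = 952.4 kWh
Hours = 952.4 kWh ÷ 3.33 kW = 286.0 h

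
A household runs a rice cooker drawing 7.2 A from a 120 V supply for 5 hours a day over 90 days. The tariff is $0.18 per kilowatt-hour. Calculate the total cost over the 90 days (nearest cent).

$69.98

Power = 7.2 A × 120 V = 864 W = 0.864 kW
Runtime = 5 h/day × 90 days = 450 h
Energy = 0.864 kW × 450 h = 388.8 kWh
Cost = 388.8 kWh × $0.18/kWh = $69.98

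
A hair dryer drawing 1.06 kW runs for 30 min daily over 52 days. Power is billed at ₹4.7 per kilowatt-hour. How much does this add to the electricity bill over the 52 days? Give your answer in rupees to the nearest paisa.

Runtime = 30 min × 52 = 1560 min = 26 h
Energy = 1.06 kW × 26 h = 27.56 kWh
Cost = 27.56 kWh × ₹4.7/kWh = ₹129.53

₹129.53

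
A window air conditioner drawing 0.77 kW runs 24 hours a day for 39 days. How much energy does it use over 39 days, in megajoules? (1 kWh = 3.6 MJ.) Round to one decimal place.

Runtime = 24 h × 39 = 936 h
Energy = 0.77 kW × 936 h = 720.72 kWh
= 720.72 × 3.6 MJ = 2594.6 MJ

2594.6 MJ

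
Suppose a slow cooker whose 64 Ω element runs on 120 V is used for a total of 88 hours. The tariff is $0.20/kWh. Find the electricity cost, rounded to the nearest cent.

Power = V²/R = 120²/64 = 225 W = 0.225 kW
Energy = 0.225 kW × 88 h = 19.8 kWh
Cost = 19.8 kWh × $0.20/kWh = $3.96

$3.96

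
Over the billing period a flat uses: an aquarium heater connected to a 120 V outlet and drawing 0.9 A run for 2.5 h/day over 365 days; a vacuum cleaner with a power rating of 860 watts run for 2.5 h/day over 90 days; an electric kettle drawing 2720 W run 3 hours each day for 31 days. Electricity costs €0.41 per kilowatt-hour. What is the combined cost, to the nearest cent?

aquarium heater: Power = 0.9 A × 120 V = 108 W = 0.108 kW
aquarium heater: Runtime = 2.5 h/day × 365 days = 912.5 h
aquarium heater: 0.108 kW × 912.5 h = 98.55 kWh
vacuum cleaner: Runtime = 2.5 h/day × 90 days = 225 h
vacuum cleaner: 0.86 kW × 225 h = 193.5 kWh
electric kettle: Runtime = 3 h/day × 31 days = 93 h
electric kettle: 2.72 kW × 93 h = 252.96 kWh
Total energy = 545.01 kWh
Cost = 545.01 × €0.41 = €223.45

€223.45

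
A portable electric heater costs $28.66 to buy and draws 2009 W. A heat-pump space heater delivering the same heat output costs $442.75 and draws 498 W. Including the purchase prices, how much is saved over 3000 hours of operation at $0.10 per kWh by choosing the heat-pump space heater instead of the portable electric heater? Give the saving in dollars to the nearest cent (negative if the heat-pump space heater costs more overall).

$39.21

portable electric heater: $28.66 + (2009/1000) kW × 3000 h × $0.10 = $28.66 + $602.7 = $631.36
heat-pump space heater: $442.75 + (498/1000) kW × 3000 h × $0.10 = $442.75 + $149.4 = $592.15
Saving = $631.36 − $592.15 = $39.21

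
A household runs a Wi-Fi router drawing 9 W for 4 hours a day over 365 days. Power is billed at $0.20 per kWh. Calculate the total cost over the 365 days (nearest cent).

Runtime = 4 h/day × 365 days = 1460 h
Energy = 0.009 kW × 1460 h = 13.14 kWh
Cost = 13.14 kWh × $0.20/kWh = $2.63

$2.63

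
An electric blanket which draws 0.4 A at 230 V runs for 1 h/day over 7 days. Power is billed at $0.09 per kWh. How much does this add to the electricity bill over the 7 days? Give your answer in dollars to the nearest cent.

Power = 0.4 A × 230 V = 92 W = 0.092 kW
Runtime = 1 h/day × 7 days = 7 h
Energy = 0.092 kW × 7 h = 0.644 kWh
Cost = 0.644 kWh × $0.09/kWh = $0.06

$0.06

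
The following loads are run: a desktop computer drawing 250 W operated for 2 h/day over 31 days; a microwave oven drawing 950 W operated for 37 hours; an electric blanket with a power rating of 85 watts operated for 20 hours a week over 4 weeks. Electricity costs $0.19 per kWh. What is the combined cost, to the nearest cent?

desktop computer: Runtime = 2 h/day × 31 days = 62 h
desktop computer: 0.25 kW × 62 h = 15.5 kWh
microwave oven: 0.95 kW × 37 h = 35.15 kWh
electric blanket: Runtime = 20 h/week × 4 weeks = 80 h
electric blanket: 0.085 kW × 80 h = 6.8 kWh
Total energy = 57.45 kWh
Cost = 57.45 × $0.19 = $10.92

$10.92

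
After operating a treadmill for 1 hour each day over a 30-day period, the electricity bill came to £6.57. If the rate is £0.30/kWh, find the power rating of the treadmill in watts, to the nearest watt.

730 W

Energy = £6.57 ÷ £0.30/kWh = 21.9 kWh
Runtime = 1 h/day × 30 days = 30 h
Power = 21.9 kWh ÷ 30 h = 0.73 kW = 730 W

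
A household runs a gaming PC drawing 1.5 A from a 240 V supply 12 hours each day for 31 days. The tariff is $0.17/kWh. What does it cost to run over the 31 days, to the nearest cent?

Power = 1.5 A × 240 V = 360 W = 0.36 kW
Runtime = 12 h/day × 31 days = 372 h
Energy = 0.36 kW × 372 h = 133.92 kWh
Cost = 133.92 kWh × $0.17/kWh = $22.77

$22.77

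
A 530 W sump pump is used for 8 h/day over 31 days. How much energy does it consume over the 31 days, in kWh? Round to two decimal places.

131.44 kWh

Runtime = 8 h/day × 31 days = 248 h
Energy = 0.53 kW × 248 h = 131.44 kWh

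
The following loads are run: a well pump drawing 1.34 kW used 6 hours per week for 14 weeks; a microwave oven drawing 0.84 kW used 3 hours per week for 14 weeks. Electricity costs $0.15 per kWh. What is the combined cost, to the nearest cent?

well pump: Runtime = 6 h/week × 14 weeks = 84 h
well pump: 1.34 kW × 84 h = 112.56 kWh
microwave oven: Runtime = 3 h/week × 14 weeks = 42 h
microwave oven: 0.84 kW × 42 h = 35.28 kWh
Total energy = 147.84 kWh
Cost = 147.84 × $0.15 = $22.18

$22.18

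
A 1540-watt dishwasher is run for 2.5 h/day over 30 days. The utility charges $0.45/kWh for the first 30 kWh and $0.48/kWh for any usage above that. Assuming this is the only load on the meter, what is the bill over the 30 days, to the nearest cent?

$54.54

Runtime = 2.5 h/day × 30 days = 75 h
Energy = 1.54 kW × 75 h = 115.5 kWh
Tier 1 (0–30 kWh): 30 × $0.45 = $13.5
Above 30 kWh: 85.5 × $0.48 = $41.04
Bill = $54.54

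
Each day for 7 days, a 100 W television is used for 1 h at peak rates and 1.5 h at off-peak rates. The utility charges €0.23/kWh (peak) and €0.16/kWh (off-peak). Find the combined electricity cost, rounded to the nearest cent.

Peak energy = 0.1 kW × 1 h × 7 = 0.7 kWh
Off-peak energy = 0.1 kW × 1.5 h × 7 = 1.05 kWh
Cost = 0.7 × €0.23 + 1.05 × €0.16 = €0.161 + €0.168 = €0.33

€0.33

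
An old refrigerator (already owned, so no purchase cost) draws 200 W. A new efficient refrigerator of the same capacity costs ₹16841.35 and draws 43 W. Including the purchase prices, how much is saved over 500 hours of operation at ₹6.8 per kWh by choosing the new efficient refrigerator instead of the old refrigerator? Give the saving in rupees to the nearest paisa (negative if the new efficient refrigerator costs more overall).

old refrigerator: ₹0.00 + (200/1000) kW × 500 h × ₹6.8 = ₹0.00 + ₹680 = ₹680
new efficient refrigerator: ₹16841.35 + (43/1000) kW × 500 h × ₹6.8 = ₹16841.35 + ₹146.2 = ₹16987.55
Saving = ₹680 − ₹16987.55 = −₹16307.55

-₹16307.55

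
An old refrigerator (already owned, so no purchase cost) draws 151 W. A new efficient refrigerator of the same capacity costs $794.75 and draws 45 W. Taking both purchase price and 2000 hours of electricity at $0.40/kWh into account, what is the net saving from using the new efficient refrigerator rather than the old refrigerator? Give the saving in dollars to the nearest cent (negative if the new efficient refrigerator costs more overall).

-$709.95

old refrigerator: $0.00 + (151/1000) kW × 2000 h × $0.40 = $0.00 + $120.8 = $120.8
new efficient refrigerator: $794.75 + (45/1000) kW × 2000 h × $0.40 = $794.75 + $36 = $830.75
Saving = $120.8 − $830.75 = −$709.95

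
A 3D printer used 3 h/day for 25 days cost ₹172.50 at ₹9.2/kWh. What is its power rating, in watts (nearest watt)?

250 W

Energy = ₹172.50 ÷ ₹9.2/kWh = 18.75 kWh
Runtime = 3 h/day × 25 days = 75 h
Power = 18.75 kWh ÷ 75 h = 0.25 kW = 250 W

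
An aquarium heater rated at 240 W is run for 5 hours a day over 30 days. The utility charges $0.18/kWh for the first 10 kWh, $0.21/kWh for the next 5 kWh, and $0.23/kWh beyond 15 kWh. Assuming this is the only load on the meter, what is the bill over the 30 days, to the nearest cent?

$7.68

Runtime = 5 h/day × 30 days = 150 h
Energy = 0.24 kW × 150 h = 36 kWh
Tier 1 (0–10 kWh): 10 × $0.18 = $1.8
Tier 2 (10–15 kWh): 5 × $0.21 = $1.05
Above 15 kWh: 21 × $0.23 = $4.83
Bill = $7.68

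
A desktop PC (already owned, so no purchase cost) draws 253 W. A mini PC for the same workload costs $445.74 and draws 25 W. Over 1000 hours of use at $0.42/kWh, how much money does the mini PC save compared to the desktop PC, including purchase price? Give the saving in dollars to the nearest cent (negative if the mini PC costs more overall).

-$349.98

desktop PC: $0.00 + (253/1000) kW × 1000 h × $0.42 = $0.00 + $106.26 = $106.26
mini PC: $445.74 + (25/1000) kW × 1000 h × $0.42 = $445.74 + $10.5 = $456.24
Saving = $106.26 − $456.24 = −$349.98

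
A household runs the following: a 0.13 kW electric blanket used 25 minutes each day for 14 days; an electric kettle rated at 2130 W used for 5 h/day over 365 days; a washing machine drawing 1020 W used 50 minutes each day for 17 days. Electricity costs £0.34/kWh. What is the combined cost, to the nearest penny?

electric blanket: Runtime = 25 min × 14 = 350 min = 5.833333… h
electric blanket: 0.13 kW × 5.833333… h = 0.758333… kWh
electric kettle: Runtime = 5 h/day × 365 days = 1825 h
electric kettle: 2.13 kW × 1825 h = 3887.25 kWh
washing machine: Runtime = 50 min × 17 = 850 min = 14.166666… h
washing machine: 1.02 kW × 14.166666… h = 14.45 kWh
Total energy = 3902.458333… kWh
Cost = 3902.458333… × £0.34 = £1326.84

£1326.84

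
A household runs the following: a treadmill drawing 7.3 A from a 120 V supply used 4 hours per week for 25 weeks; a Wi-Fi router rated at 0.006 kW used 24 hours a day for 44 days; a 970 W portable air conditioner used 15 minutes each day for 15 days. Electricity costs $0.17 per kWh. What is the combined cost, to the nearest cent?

treadmill: Power = 7.3 A × 120 V = 876 W = 0.876 kW
treadmill: Runtime = 4 h/week × 25 weeks = 100 h
treadmill: 0.876 kW × 100 h = 87.6 kWh
Wi-Fi router: Runtime = 24 h × 44 = 1056 h
Wi-Fi router: 0.006 kW × 1056 h = 6.336 kWh
portable air conditioner: Runtime = 15 min × 15 = 225 min = 3.75 h
portable air conditioner: 0.97 kW × 3.75 h = 3.6375 kWh
Total energy = 97.5735 kWh
Cost = 97.5735 × $0.17 = $16.59

$16.59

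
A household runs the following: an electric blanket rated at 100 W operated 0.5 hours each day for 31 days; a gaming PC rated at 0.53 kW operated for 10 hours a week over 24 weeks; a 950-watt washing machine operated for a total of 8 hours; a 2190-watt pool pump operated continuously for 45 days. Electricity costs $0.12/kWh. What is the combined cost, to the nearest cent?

electric blanket: Runtime = 0.5 h/day × 31 days = 15.5 h
electric blanket: 0.1 kW × 15.5 h = 1.55 kWh
gaming PC: Runtime = 10 h/week × 24 weeks = 240 h
gaming PC: 0.53 kW × 240 h = 127.2 kWh
washing machine: 0.95 kW × 8 h = 7.6 kWh
pool pump: Runtime = 24 h × 45 = 1080 h
pool pump: 2.19 kW × 1080 h = 2365.2 kWh
Total energy = 2501.55 kWh
Cost = 2501.55 × $0.12 = $300.19

$300.19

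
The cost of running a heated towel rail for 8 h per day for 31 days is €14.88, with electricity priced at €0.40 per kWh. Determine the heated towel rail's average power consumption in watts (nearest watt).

150 W

Energy = €14.88 ÷ €0.40/kWh = 37.2 kWh
Runtime = 8 h/day × 31 days = 248 h
Power = 37.2 kWh ÷ 248 h = 0.15 kW = 150 W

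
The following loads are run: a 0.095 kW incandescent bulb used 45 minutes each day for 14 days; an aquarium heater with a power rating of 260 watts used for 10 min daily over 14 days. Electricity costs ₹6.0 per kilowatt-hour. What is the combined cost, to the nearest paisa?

₹9.63

incandescent bulb: Runtime = 45 min × 14 = 630 min = 10.5 h
incandescent bulb: 0.095 kW × 10.5 h = 0.9975 kWh
aquarium heater: Runtime = 10 min × 14 = 140 min = 2.333333… h
aquarium heater: 0.26 kW × 2.333333… h = 0.606666… kWh
Total energy = 1.604166… kWh
Cost = 1.604166… × ₹6.0 = ₹9.63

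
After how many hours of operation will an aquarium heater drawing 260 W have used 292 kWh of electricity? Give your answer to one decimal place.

1123.1 h

Hours = 292 kWh ÷ 0.26 kW = 1123.1 h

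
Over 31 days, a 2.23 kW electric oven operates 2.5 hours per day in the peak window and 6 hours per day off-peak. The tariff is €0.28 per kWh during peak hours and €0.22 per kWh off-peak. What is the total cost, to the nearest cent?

€139.64

Peak energy = 2.23 kW × 2.5 h × 31 = 172.825 kWh
Off-peak energy = 2.23 kW × 6 h × 31 = 414.78 kWh
Cost = 172.825 × €0.28 + 414.78 × €0.22 = €48.391 + €91.2516 = €139.64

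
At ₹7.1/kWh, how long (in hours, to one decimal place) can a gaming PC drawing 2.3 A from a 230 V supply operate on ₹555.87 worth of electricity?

Power = 2.3 A × 230 V = 529 W = 0.529 kW
Energy available = ₹555.87 ÷ ₹7.1/kWh = 78.2915 kWh
Hours = 78.2915 kWh ÷ 0.529 kW = 148.0 h

148.0 h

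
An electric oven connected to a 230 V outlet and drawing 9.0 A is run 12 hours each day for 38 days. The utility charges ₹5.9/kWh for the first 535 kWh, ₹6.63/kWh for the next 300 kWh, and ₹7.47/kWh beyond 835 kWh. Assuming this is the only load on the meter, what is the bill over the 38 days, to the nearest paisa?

₹5959.13

Power = 9.0 A × 230 V = 2070 W = 2.07 kW
Runtime = 12 h/day × 38 days = 456 h
Energy = 2.07 kW × 456 h = 943.92 kWh
Tier 1 (0–535 kWh): 535 × ₹5.9 = ₹3156.5
Tier 2 (535–835 kWh): 300 × ₹6.63 = ₹1989
Above 835 kWh: 108.92 × ₹7.47 = ₹813.6324
Bill = ₹5959.13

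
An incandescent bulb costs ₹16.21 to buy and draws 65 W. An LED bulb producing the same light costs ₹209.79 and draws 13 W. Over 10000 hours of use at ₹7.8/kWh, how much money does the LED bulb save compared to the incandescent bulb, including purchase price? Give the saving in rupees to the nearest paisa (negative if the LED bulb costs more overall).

₹3862.42

incandescent bulb: ₹16.21 + (65/1000) kW × 10000 h × ₹7.8 = ₹16.21 + ₹5070 = ₹5086.21
LED bulb: ₹209.79 + (13/1000) kW × 10000 h × ₹7.8 = ₹209.79 + ₹1014 = ₹1223.79
Saving = ₹5086.21 − ₹1223.79 = ₹3862.42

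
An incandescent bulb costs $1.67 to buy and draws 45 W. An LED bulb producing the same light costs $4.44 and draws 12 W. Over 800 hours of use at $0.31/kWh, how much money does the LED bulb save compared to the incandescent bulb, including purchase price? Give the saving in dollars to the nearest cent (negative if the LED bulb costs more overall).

incandescent bulb: $1.67 + (45/1000) kW × 800 h × $0.31 = $1.67 + $11.16 = $12.83
LED bulb: $4.44 + (12/1000) kW × 800 h × $0.31 = $4.44 + $2.976 = $7.416
Saving = $12.83 − $7.416 = $5.414 → $5.41

$5.41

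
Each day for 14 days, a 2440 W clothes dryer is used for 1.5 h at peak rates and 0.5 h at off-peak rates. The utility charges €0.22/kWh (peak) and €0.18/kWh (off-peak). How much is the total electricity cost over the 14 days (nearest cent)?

Peak energy = 2.44 kW × 1.5 h × 14 = 51.24 kWh
Off-peak energy = 2.44 kW × 0.5 h × 14 = 17.08 kWh
Cost = 51.24 × €0.22 + 17.08 × €0.18 = €11.2728 + €3.0744 = €14.35

€14.35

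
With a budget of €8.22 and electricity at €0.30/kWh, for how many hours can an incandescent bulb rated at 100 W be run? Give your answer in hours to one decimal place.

Energy available = €8.22 ÷ €0.30/kWh = 27.4 kWh
Hours = 27.4 kWh ÷ 0.1 kW = 274.0 h

274.0 h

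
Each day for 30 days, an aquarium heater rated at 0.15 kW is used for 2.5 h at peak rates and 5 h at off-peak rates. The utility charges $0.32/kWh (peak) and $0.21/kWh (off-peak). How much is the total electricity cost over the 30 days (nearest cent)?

Peak energy = 0.15 kW × 2.5 h × 30 = 11.25 kWh
Off-peak energy = 0.15 kW × 5 h × 30 = 22.5 kWh
Cost = 11.25 × $0.32 + 22.5 × $0.21 = $3.6 + $4.725 = $8.33

$8.33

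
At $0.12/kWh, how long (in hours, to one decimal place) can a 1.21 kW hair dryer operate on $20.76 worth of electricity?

Energy available = $20.76 ÷ $0.12/kWh = 173 kWh
Hours = 173 kWh ÷ 1.21 kW = 143.0 h

143.0 h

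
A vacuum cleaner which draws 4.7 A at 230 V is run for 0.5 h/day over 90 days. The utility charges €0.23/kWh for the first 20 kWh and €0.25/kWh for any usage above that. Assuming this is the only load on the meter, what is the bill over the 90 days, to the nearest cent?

€11.76

Power = 4.7 A × 230 V = 1081 W = 1.081 kW
Runtime = 0.5 h/day × 90 days = 45 h
Energy = 1.081 kW × 45 h = 48.645 kWh
Tier 1 (0–20 kWh): 20 × €0.23 = €4.6
Above 20 kWh: 28.645 × €0.25 = €7.16125
Bill = €11.76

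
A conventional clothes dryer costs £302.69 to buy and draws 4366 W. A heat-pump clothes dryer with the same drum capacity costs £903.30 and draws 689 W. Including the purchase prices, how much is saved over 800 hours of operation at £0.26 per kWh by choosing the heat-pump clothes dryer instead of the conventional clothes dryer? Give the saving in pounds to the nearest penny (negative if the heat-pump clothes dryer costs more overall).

£164.21

conventional clothes dryer: £302.69 + (4366/1000) kW × 800 h × £0.26 = £302.69 + £908.128 = £1210.818
heat-pump clothes dryer: £903.30 + (689/1000) kW × 800 h × £0.26 = £903.30 + £143.312 = £1046.612
Saving = £1210.818 − £1046.612 = £164.206 → £164.21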